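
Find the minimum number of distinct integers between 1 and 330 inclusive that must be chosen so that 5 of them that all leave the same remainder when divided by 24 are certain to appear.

97

By the pigeonhole principle, the 24 residue classes mod 24 are the pigeonholes.
With 96 integers one could put 4 in each residue class and have no class reach 5.
The 97th integer pushes some class to 5, so 24·4 + 1 = 97.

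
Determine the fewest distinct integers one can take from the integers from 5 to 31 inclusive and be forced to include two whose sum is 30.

18

Two chosen integers sum to 30 exactly when both halves of some pair {x, 30−x} with 5 ≤ x ≤ 30−x ≤ 25 are chosen — 10 such pairs.
The remaining 7 elements (those with no distinct partner in range) can never complete a 30-sum, so the worst case takes all of them and one from each pair: 7 + 10 = 17.
Pigeonhole: the 18th integer has to be the second member of some pair, so 17 + 1 = 18.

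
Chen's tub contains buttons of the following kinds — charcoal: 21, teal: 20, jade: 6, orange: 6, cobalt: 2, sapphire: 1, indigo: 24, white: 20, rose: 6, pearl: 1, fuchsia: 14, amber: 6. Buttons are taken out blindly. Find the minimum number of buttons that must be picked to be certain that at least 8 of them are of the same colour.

64

Put each drawn button into a box by colour. The largest draw with every box below 8 takes min(count, 7) from each colour; colours with fewer than 7 contribute all they have.
Σ min(cᵢ, 7) = 7 + 7 + 6 + 6 + 2 + 1 + 7 + 7 + 6 + 1 + 7 + 6 = 63.
Draw number 63 + 1 = 64 must push one box to 8.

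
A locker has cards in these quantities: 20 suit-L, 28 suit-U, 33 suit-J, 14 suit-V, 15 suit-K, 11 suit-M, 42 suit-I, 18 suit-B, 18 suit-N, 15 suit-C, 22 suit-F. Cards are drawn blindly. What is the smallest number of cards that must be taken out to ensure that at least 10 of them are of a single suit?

Put each drawn card into a box by suit. The largest draw with every box below 10 takes min(count, 9) from each suit.
Σ min(cᵢ, 9) = 9 + 9 + 9 + 9 + 9 + 9 + 9 + 9 + 9 + 9 + 9 = 99.
Draw number 99 + 1 = 100 must push one box to 10.

100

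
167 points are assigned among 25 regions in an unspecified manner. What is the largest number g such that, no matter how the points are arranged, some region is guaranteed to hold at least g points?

7

The 25 regions are the holes and the 167 points are the pigeons.
If every region held at most 6 points, the total would be at most 25 × 6 = 150, which is less than 167.
So some region holds at least ⌈167/25⌉ = 7 points.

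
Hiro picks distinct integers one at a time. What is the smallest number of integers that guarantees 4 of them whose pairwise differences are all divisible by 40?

Integers whose pairwise differences are multiples of 40 are exactly those sharing a remainder mod 40. The 40 residue classes mod 40 are the pigeonholes.
With 120 integers one could put 3 in each residue class and have no class reach 4.
The 121st integer pushes some class to 4, so 40·3 + 1 = 121.

121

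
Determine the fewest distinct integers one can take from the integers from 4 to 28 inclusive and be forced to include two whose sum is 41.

18

A set avoiding the sum 41 can contain at most one of each pair {x, 41−x}, plus the 9 elements whose complement lies outside the range.
The integers 4, …, 20 (17 of them) are such a set: any two sum to at least 4+5 = 9 and at most 19+20 = 39 < 41.
Pigeonhole: any 18th integer completes one of the 8 pairs, so 18 choices force a sum of 41.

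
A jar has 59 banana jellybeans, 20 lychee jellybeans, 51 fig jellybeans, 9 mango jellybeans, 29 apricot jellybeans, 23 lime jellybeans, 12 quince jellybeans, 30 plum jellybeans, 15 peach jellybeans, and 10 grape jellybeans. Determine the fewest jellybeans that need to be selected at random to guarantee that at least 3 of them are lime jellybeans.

In the worst case for collecting lime jellybeans, every non-lime jellybean comes out first.
There are 59 + 20 + 51 + 9 + 29 + 12 + 30 + 15 + 10 = 235 non-lime jellybeans altogether.
After those, each further jellybean must be lime, so 235 + 3 = 238 draws guarantee 3 lime jellybeans.

238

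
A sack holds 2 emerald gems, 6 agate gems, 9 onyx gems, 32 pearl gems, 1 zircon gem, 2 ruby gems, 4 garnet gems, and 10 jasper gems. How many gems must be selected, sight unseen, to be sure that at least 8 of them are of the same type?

By the pigeonhole principle, the 8 types are the holes; the gems drawn are the pigeons.
To avoid 8 of any one type, the worst case takes at most 7 of each type, or every gem of a type that has fewer than 7.
That gives 2 + 6 + 7 + 7 + 1 + 2 + 4 + 7 = 36 gems with no type reaching 8.
The next gem forces some type to 8, so 36 + 1 = 37.

37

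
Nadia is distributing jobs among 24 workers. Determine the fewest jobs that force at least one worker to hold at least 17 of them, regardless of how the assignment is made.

385

With 384 jobs one could put exactly 16 in each of the 24 workers, and no worker would reach 17.
One more job must land in a worker that already has 16, giving it 17.
So 24 × 16 + 1 = 385 jobs are required.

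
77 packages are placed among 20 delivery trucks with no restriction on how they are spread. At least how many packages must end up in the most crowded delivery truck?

4

By pigeonhole, the 20 delivery trucks are the holes and the 77 packages are the pigeons.
If every delivery truck held at most 3 packages, the total would be at most 20 × 3 = 60, which is less than 77.
So some delivery truck holds at least ⌈77/20⌉ = 4 packages.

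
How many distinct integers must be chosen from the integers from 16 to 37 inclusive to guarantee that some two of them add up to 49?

14

A set avoiding the sum 49 can contain at most one of each pair {x, 49−x}, plus the 4 elements whose complement lies outside the range.
The integers 25, …, 37 (13 of them) are such a set: any two sum to at least 25+26 = 51 > 49.
Pigeonhole: any 14th integer completes one of the 9 pairs, so 14 choices force a sum of 49.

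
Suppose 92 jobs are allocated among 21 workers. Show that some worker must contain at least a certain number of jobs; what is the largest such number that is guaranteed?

Pigeonhole: the 21 workers are the holes and the 92 jobs are the pigeons.
If every worker held at most 4 jobs, the total would be at most 21 × 4 = 84, which is less than 92.
So some worker holds at least ⌈92/21⌉ = 5 jobs.

5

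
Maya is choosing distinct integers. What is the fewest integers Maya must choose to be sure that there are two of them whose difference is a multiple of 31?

Integers whose pairwise differences are multiples of 31 are exactly those sharing a remainder mod 31. By pigeonhole, the 31 residue classes mod 31 are the pigeonholes.
With 31 integers one could put 1 in each residue class and have no class reach 2.
The 32nd integer pushes some class to 2, so 31·1 + 1 = 32.

32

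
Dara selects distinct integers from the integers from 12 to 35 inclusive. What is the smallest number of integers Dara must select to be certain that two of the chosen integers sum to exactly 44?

Two chosen integers sum to 44 exactly when both halves of some pair {x, 44−x} with 12 ≤ x ≤ 44−x ≤ 32 are chosen — 10 such pairs.
The remaining 4 elements (those with no distinct partner in range) can never complete a 44-sum, so the worst case takes all of them and one from each pair: 4 + 10 = 14.
The 15th integer has to be the second member of some pair, so 14 + 1 = 15.

15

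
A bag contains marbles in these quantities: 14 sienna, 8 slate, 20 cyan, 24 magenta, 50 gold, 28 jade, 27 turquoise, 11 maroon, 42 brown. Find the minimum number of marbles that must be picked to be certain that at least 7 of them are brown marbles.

189

In the worst case for collecting brown marbles, every non-brown marble comes out first.
There are 14 + 8 + 20 + 24 + 50 + 28 + 27 + 11 = 182 non-brown marbles altogether.
After those, each further marble must be brown, so 182 + 7 = 189 draws guarantee 7 brown marbles.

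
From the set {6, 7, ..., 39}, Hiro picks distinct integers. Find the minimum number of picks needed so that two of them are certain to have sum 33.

A set avoiding the sum 33 can contain at most one of each pair {x, 33−x}, plus the 12 elements whose complement lies outside the range.
The integers 17, …, 39 (23 of them) are such a set: any two sum to at least 17+18 = 35 > 33.
Any 24th integer completes one of the 11 pairs, so 24 choices force a sum of 33.

24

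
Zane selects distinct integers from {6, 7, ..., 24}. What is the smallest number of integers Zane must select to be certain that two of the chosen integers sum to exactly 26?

Group the elements by complementary pair {x, 26−x}: {6,20}, {7,19}, {8,18}, …, giving 7 two-element pairs, the single value 13 (it cannot pair with itself since the integers are distinct), and 4 integers whose partner 26−x falls outside [6,24].
Treating each of those 12 groups as a pigeonhole, one can pick one integer per group — 12 integers — with no two summing to 26.
The 13th integer lands in an occupied pair, forcing a sum of 26.

13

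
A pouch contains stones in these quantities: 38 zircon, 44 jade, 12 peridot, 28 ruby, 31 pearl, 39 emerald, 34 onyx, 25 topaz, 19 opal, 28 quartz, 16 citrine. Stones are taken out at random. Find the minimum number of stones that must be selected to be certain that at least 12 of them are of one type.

By pigeonhole, the 11 types are the holes; the stones drawn are the pigeons.
To avoid 12 of any one type, the worst case takes at most 11 of each type.
That gives 11 + 11 + 11 + 11 + 11 + 11 + 11 + 11 + 11 + 11 + 11 = 121 stones with no type reaching 12.
The next stone forces some type to 12, so 121 + 1 = 122.

122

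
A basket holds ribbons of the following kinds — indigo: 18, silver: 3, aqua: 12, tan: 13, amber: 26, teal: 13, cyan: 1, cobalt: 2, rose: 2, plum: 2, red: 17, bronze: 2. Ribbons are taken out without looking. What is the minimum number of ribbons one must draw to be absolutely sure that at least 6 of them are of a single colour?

43

Pigeonhole: the 12 colours are the holes; the ribbons drawn are the pigeons.
To avoid 6 of any one colour, the worst case takes at most 5 of each colour, or every ribbon of a colour that has fewer than 5.
That gives 5 + 3 + 5 + 5 + 5 + 5 + 1 + 2 + 2 + 2 + 5 + 2 = 42 ribbons with no colour reaching 6.
The next ribbon forces some colour to 6, so 42 + 1 = 43.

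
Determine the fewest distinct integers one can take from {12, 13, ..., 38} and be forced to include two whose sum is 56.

18

Two chosen integers sum to 56 exactly when both halves of some pair {x, 56−x} with 18 ≤ x ≤ 56−x ≤ 38 are chosen — 10 such pairs.
The remaining 7 elements (those with no distinct partner in range) can never complete a 56-sum, so the worst case takes all of them and one from each pair: 7 + 10 = 17.
The 18th integer has to be the second member of some pair, so 17 + 1 = 18.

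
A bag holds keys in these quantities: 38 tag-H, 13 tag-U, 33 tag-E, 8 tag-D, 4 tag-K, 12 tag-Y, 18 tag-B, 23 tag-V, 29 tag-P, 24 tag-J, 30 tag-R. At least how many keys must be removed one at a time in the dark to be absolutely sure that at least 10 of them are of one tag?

94

An adversary could hand out at most 9 keys per tag (tag-D, tag-K run out sooner): 9 + 9 + 9 + 8 + 4 + 9 + 9 + 9 + 9 + 9 + 9 = 93 keys and still no tag has 10.
Pigeonhole: one more key lands in a tag already at 9, so 94 draws are enough and 93 are not.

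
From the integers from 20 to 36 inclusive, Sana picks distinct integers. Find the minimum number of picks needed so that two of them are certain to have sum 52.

12

Two chosen integers sum to 52 exactly when both halves of some pair {x, 52−x} with 20 ≤ x ≤ 52−x ≤ 32 are chosen — 6 such pairs.
The remaining 5 elements (those with no distinct partner in range) can never complete a 52-sum, so the worst case takes all of them and one from each pair: 5 + 6 = 11.
By pigeonhole, the 12th integer has to be the second member of some pair, so 11 + 1 = 12.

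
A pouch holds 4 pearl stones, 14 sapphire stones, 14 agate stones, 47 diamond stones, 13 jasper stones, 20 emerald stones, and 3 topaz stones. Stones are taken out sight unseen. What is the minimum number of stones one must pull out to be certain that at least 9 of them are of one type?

An adversary could hand out at most 8 stones per type (pearl, topaz run out sooner): 4 + 8 + 8 + 8 + 8 + 8 + 3 = 47 stones and still no type has 9.
One more stone lands in a type already at 8, so 48 draws are enough and 47 are not.

48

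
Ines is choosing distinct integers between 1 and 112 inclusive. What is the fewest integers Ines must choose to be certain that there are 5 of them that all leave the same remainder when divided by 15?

61

The 15 residue classes mod 15 are the pigeonholes.
With 60 integers one could put 4 in each residue class and have no class reach 5.
The 61st integer pushes some class to 5, so 15·4 + 1 = 61.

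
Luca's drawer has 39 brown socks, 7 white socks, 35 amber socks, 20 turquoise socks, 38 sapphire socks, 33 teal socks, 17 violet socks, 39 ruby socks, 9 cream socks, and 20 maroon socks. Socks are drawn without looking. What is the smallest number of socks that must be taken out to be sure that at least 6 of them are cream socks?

254

In the worst case for collecting cream socks, every non-cream sock comes out first.
There are 39 + 7 + 35 + 20 + 38 + 33 + 17 + 39 + 20 = 248 non-cream socks altogether.
After those, each further sock must be cream, so 248 + 6 = 254 draws guarantee 6 cream socks.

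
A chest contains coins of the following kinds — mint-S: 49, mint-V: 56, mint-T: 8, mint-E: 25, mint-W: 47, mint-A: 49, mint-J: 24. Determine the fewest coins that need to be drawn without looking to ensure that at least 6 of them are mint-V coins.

208

In the worst case for collecting mint-V coins, every non-mint-V coin comes out first.
There are 49 + 8 + 25 + 47 + 49 + 24 = 202 non-mint-V coins altogether.
After those, each further coin must be mint-V, so 202 + 6 = 208 draws guarantee 6 mint-V coins.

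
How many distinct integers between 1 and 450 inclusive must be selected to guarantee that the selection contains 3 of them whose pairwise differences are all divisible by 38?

Integers whose pairwise differences are multiples of 38 are exactly those sharing a remainder mod 38. By the pigeonhole principle, the 38 residue classes mod 38 are the pigeonholes.
With 76 integers one could put 2 in each residue class and have no class reach 3.
The 77th integer pushes some class to 3, so 38·2 + 1 = 77.

77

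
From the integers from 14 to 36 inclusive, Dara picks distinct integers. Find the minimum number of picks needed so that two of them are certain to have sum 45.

Group the elements by complementary pair {x, 45−x}: {14,31}, {15,30}, {16,29}, …, giving 9 two-element pairs and 5 integers whose partner 45−x falls outside [14,36].
Treating each of those 14 groups as a pigeonhole, one can pick one integer per group — 14 integers — with no two summing to 45.
The 15th integer lands in an occupied pair, forcing a sum of 45.

15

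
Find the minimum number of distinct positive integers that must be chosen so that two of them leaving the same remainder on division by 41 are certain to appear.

Pigeonhole: the 41 residue classes mod 41 are the pigeonholes.
With 41 integers one could put 1 in each residue class and have no class reach 2.
The 42nd integer pushes some class to 2, so 41·1 + 1 = 42.

42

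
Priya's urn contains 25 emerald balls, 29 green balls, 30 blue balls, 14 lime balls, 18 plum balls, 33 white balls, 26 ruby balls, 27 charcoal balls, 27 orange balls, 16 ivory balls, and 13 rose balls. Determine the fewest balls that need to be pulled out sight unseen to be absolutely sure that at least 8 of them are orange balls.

239

In the worst case for collecting orange balls, every non-orange ball comes out first.
There are 25 + 29 + 30 + 14 + 18 + 33 + 26 + 27 + 16 + 13 = 231 non-orange balls altogether.
After those, each further ball must be orange, so 231 + 8 = 239 draws guarantee 8 orange balls.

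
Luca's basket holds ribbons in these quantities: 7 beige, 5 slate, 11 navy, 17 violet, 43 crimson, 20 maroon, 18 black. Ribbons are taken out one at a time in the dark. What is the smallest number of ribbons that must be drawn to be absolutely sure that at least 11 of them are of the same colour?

Pigeonhole: put each drawn ribbon into a box by colour. The largest draw with every box below 11 takes min(count, 10) from each colour; colours with fewer than 10 contribute all they have.
Σ min(cᵢ, 10) = 7 + 5 + 10 + 10 + 10 + 10 + 10 = 62.
Draw number 62 + 1 = 63 must push one box to 11.

63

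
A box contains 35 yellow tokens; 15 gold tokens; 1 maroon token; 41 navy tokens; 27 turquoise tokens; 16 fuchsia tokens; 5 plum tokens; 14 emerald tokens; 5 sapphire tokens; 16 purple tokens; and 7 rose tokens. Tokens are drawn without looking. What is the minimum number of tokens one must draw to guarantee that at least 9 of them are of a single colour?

75

By pigeonhole, put each drawn token into a box by colour. The largest draw with every box below 9 takes min(count, 8) from each colour; colours with fewer than 8 contribute all they have.
Σ min(cᵢ, 8) = 8 + 8 + 1 + 8 + 8 + 8 + 5 + 8 + 5 + 8 + 7 = 74.
Draw number 74 + 1 = 75 must push one box to 9.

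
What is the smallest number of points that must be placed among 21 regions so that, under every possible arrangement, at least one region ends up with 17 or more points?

With 336 points one could put exactly 16 in each of the 21 regions, and no region would reach 17.
By the pigeonhole principle, one more point must land in a region that already has 16, giving it 17.
So 21 × 16 + 1 = 337 points are required.

337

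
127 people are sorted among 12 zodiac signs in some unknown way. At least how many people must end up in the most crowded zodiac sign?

11

The 12 zodiac signs are the holes and the 127 people are the pigeons.
If every zodiac sign held at most 10 people, the total would be at most 12 × 10 = 120, which is less than 127.
So some zodiac sign holds at least ⌈127/12⌉ = 11 people.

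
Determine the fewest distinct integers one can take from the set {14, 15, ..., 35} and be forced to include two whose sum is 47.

13

A set avoiding the sum 47 can contain at most one of each pair {x, 47−x}, plus the 2 elements whose complement lies outside the range.
The integers 24, …, 35 (12 of them) are such a set: any two sum to at least 24+25 = 49 > 47.
Any 13th integer completes one of the 10 pairs, so 13 choices force a sum of 47.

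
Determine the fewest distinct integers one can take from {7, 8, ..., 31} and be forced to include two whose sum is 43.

16

A set avoiding the sum 43 can contain at most one of each pair {x, 43−x}, plus the 5 elements whose complement lies outside the range.
The integers 7, …, 21 (15 of them) are such a set: any two sum to at least 7+8 = 15 and at most 20+21 = 41 < 43.
Any 16th integer completes one of the 10 pairs, so 16 choices force a sum of 43.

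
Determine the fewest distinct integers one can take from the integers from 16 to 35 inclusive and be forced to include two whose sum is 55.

13

Two chosen integers sum to 55 exactly when both halves of some pair {x, 55−x} with 20 ≤ x ≤ 55−x ≤ 35 are chosen — 8 such pairs.
The remaining 4 elements (those with no distinct partner in range) can never complete a 55-sum, so the worst case takes all of them and one from each pair: 4 + 8 = 12.
By the pigeonhole principle, the 13th integer has to be the second member of some pair, so 12 + 1 = 13.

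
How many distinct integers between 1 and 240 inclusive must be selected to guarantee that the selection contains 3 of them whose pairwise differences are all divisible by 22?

Integers whose pairwise differences are multiples of 22 are exactly those sharing a remainder mod 22. The 22 residue classes mod 22 are the pigeonholes.
With 44 integers one could put 2 in each residue class and have no class reach 3.
The 45th integer pushes some class to 3, so 22·2 + 1 = 45.

45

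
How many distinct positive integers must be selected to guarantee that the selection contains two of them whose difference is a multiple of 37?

38

Integers whose pairwise differences are multiples of 37 are exactly those sharing a remainder mod 37. The 37 residue classes mod 37 are the pigeonholes.
With 37 integers one could put 1 in each residue class and have no class reach 2.
The 38th integer pushes some class to 2, so 37·1 + 1 = 38.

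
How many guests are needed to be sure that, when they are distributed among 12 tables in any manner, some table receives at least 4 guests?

With 36 guests one could put exactly 3 in each of the 12 tables, and no table would reach 4.
By the pigeonhole principle, one more guest must land in a table that already has 3, giving it 4.
So 12 × 3 + 1 = 37 guests are required.

37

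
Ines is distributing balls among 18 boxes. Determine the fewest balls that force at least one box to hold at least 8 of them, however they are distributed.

127

With 126 balls one could put exactly 7 in each of the 18 boxes, and no box would reach 8.
By the pigeonhole principle, one more ball must land in a box that already has 7, giving it 8.
So 18 × 7 + 1 = 127 balls are required.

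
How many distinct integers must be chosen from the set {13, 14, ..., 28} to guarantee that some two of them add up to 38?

A set avoiding the sum 38 can contain at most one of each pair {x, 38−x}, plus the 4 elements whose complement lies outside the range or equal to its own complement.
The integers 19, …, 28 (10 of them) are such a set: any two sum to at least 19+20 = 39 > 38.
Any 11th integer completes one of the 6 pairs, so 11 choices force a sum of 38.

11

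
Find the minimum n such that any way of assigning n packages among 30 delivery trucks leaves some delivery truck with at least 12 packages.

With 330 packages one could put exactly 11 in each of the 30 delivery trucks, and no delivery truck would reach 12.
By the pigeonhole principle, one more package must land in a delivery truck that already has 11, giving it 12.
So 30 × 11 + 1 = 331 packages are required.

331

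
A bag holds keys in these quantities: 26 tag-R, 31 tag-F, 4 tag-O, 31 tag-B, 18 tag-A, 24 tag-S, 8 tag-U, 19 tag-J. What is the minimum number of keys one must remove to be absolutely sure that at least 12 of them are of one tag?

By the pigeonhole principle, the 8 tags are the holes; the keys drawn are the pigeons.
To avoid 12 of any one tag, the worst case takes at most 11 of each tag, or every key of a tag that has fewer than 11.
That gives 11 + 11 + 4 + 11 + 11 + 11 + 8 + 11 = 78 keys with no tag reaching 12.
The next key forces some tag to 12, so 78 + 1 = 79.

79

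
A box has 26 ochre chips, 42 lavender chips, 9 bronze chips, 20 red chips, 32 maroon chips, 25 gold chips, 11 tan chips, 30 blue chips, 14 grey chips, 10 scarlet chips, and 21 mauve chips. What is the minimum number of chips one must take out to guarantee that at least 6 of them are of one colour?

56

The 11 colours are the holes; the chips drawn are the pigeons.
To avoid 6 of any one colour, the worst case takes at most 5 of each colour.
That gives 5 + 5 + 5 + 5 + 5 + 5 + 5 + 5 + 5 + 5 + 5 = 55 chips with no colour reaching 6.
The next chip forces some colour to 6, so 55 + 1 = 56.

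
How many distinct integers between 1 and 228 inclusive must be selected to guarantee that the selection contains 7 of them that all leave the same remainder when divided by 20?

121

The 20 residue classes mod 20 are the pigeonholes.
With 120 integers one could put 6 in each residue class and have no class reach 7.
The 121st integer pushes some class to 7, so 20·6 + 1 = 121.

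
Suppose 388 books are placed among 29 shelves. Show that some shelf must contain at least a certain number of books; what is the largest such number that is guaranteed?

14

The 29 shelves are the holes and the 388 books are the pigeons.
If every shelf held at most 13 books, the total would be at most 29 × 13 = 377, which is less than 388.
So some shelf holds at least ⌈388/29⌉ = 14 books.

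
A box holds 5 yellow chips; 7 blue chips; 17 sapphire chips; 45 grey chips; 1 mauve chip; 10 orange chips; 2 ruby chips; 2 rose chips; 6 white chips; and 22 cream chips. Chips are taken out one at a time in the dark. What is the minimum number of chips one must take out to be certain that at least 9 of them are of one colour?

56

An adversary could hand out at most 8 chips per colour (6 colours run out sooner): 5 + 7 + 8 + 8 + 1 + 8 + 2 + 2 + 6 + 8 = 55 chips and still no colour has 9.
One more chip lands in a colour already at 8, so 56 draws are enough and 55 are not.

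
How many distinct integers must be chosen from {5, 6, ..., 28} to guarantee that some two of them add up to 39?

Group the elements by complementary pair {x, 39−x}: {11,28}, {12,27}, {13,26}, …, giving 9 two-element pairs and 6 integers whose partner 39−x falls outside [5,28].
Treating each of those 15 groups as a pigeonhole, one can pick one integer per group — 15 integers — with no two summing to 39.
The 16th integer lands in an occupied pair, forcing a sum of 39.

16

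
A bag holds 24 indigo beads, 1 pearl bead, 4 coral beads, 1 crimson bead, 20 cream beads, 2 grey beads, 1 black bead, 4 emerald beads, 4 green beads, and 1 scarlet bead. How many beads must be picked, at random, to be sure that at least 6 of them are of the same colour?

29

An adversary could hand out at most 5 beads per colour (8 colours run out sooner): 5 + 1 + 4 + 1 + 5 + 2 + 1 + 4 + 4 + 1 = 28 beads and still no colour has 6.
One more bead lands in a colour already at 5, so 29 draws are enough and 28 are not.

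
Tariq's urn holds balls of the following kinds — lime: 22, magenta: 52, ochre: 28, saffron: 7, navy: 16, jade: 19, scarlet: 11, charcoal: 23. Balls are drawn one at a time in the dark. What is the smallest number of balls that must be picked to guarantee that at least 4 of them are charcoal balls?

In the worst case for collecting charcoal balls, every non-charcoal ball comes out first.
There are 22 + 52 + 28 + 7 + 16 + 19 + 11 = 155 non-charcoal balls altogether.
After those, each further ball must be charcoal, so 155 + 4 = 159 draws guarantee 4 charcoal balls.

159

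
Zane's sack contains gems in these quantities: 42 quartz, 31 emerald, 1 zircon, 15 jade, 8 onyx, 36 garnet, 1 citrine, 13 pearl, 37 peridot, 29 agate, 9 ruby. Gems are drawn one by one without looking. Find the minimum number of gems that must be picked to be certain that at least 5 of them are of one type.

39

An adversary could hand out at most 4 gems per type (zircon, citrine run out sooner): 4 + 4 + 1 + 4 + 4 + 4 + 1 + 4 + 4 + 4 + 4 = 38 gems and still no type has 5.
By the pigeonhole principle, one more gem lands in a type already at 4, so 39 draws are enough and 38 are not.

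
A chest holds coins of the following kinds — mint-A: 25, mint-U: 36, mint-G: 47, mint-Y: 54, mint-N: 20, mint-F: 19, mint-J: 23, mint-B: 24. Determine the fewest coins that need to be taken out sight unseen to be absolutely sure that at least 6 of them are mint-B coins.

In the worst case for collecting mint-B coins, every non-mint-B coin comes out first.
There are 25 + 36 + 47 + 54 + 20 + 19 + 23 = 224 non-mint-B coins altogether.
After those, each further coin must be mint-B, so 224 + 6 = 230 draws guarantee 6 mint-B coins.

230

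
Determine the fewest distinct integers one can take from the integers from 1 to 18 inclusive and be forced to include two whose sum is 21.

A set avoiding the sum 21 can contain at most one of each pair {x, 21−x}, plus the 2 elements whose complement lies outside the range.
The integers 1, …, 10 (10 of them) are such a set: any two sum to at least 1+2 = 3 and at most 9+10 = 19 < 21.
Any 11th integer completes one of the 8 pairs, so 11 choices force a sum of 21.

11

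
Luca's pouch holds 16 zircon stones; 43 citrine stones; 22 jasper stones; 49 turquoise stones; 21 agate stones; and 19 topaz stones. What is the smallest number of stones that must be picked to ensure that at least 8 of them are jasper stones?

In the worst case for collecting jasper stones, every non-jasper stone comes out first.
There are 16 + 43 + 49 + 21 + 19 = 148 non-jasper stones altogether.
After those, each further stone must be jasper, so 148 + 8 = 156 draws guarantee 8 jasper stones.

156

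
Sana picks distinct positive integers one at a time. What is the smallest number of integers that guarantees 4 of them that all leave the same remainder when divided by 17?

52

By the pigeonhole principle, the 17 residue classes mod 17 are the pigeonholes.
With 51 integers one could put 3 in each residue class and have no class reach 4.
The 52nd integer pushes some class to 4, so 17·3 + 1 = 52.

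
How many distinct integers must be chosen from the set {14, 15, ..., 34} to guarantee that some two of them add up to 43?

Two chosen integers sum to 43 exactly when both halves of some pair {x, 43−x} with 14 ≤ x ≤ 43−x ≤ 29 are chosen — 8 such pairs.
The remaining 5 elements (those with no distinct partner in range) can never complete a 43-sum, so the worst case takes all of them and one from each pair: 5 + 8 = 13.
Pigeonhole: the 14th integer has to be the second member of some pair, so 13 + 1 = 14.

14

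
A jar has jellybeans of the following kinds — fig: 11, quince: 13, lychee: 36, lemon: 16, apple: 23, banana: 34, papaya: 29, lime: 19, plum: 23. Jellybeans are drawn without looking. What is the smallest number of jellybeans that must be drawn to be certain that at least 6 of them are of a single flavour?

Pigeonhole: the 9 flavours are the holes; the jellybeans drawn are the pigeons.
To avoid 6 of any one flavour, the worst case takes at most 5 of each flavour.
That gives 5 + 5 + 5 + 5 + 5 + 5 + 5 + 5 + 5 = 45 jellybeans with no flavour reaching 6.
The next jellybean forces some flavour to 6, so 45 + 1 = 46.

46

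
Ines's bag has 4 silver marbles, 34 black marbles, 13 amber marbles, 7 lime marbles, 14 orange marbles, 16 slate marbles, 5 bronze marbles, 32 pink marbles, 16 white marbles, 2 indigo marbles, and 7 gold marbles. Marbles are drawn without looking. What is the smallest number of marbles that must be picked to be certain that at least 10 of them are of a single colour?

80

An adversary could hand out at most 9 marbles per colour (5 colours run out sooner): 4 + 9 + 9 + 7 + 9 + 9 + 5 + 9 + 9 + 2 + 7 = 79 marbles and still no colour has 10.
Pigeonhole: one more marble lands in a colour already at 9, so 80 draws are enough and 79 are not.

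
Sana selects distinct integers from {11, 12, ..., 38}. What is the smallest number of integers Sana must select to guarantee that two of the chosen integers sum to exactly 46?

17

A set avoiding the sum 46 can contain at most one of each pair {x, 46−x}, plus the 4 elements whose complement lies outside the range or equal to its own complement.
The integers 23, …, 38 (16 of them) are such a set: any two sum to at least 23+24 = 47 > 46.
By pigeonhole, any 17th integer completes one of the 12 pairs, so 17 choices force a sum of 46.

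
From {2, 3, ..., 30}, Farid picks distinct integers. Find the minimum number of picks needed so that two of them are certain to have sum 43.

21

Two chosen integers sum to 43 exactly when both halves of some pair {x, 43−x} with 13 ≤ x ≤ 43−x ≤ 30 are chosen — 9 such pairs.
The remaining 11 elements (those with no distinct partner in range) can never complete a 43-sum, so the worst case takes all of them and one from each pair: 11 + 9 = 20.
By pigeonhole, the 21st integer has to be the second member of some pair, so 20 + 1 = 21.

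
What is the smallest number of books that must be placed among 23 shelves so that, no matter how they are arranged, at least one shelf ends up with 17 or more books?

369

With 368 books one could put exactly 16 in each of the 23 shelves, and no shelf would reach 17.
One more book must land in a shelf that already has 16, giving it 17.
So 23 × 16 + 1 = 369 books are required.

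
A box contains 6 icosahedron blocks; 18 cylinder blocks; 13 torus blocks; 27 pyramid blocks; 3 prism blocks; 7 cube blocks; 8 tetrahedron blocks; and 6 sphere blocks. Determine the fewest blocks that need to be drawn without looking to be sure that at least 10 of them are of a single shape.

58

By the pigeonhole principle, the 8 shapes are the holes; the blocks drawn are the pigeons.
To avoid 10 of any one shape, the worst case takes at most 9 of each shape, or every block of a shape that has fewer than 9.
That gives 6 + 9 + 9 + 9 + 3 + 7 + 8 + 6 = 57 blocks with no shape reaching 10.
The next block forces some shape to 10, so 57 + 1 = 58.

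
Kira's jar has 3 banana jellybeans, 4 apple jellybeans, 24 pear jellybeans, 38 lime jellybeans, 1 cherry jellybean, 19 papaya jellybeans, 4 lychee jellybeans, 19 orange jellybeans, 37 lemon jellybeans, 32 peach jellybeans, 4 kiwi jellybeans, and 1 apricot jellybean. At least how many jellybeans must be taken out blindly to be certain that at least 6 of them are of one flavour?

By the pigeonhole principle, put each drawn jellybean into a box by flavour. The largest draw with every box below 6 takes min(count, 5) from each flavour; flavours with fewer than 5 contribute all they have.
Σ min(cᵢ, 5) = 3 + 4 + 5 + 5 + 1 + 5 + 4 + 5 + 5 + 5 + 4 + 1 = 47.
Draw number 47 + 1 = 48 must push one box to 6.

48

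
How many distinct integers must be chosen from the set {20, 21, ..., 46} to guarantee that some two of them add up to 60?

18

Two chosen integers sum to 60 exactly when both halves of some pair {x, 60−x} with 20 ≤ x ≤ 60−x ≤ 40 are chosen — 10 such pairs.
The remaining 7 elements (those with no distinct partner in range) can never complete a 60-sum, so the worst case takes all of them and one from each pair: 7 + 10 = 17.
By pigeonhole, the 18th integer has to be the second member of some pair, so 17 + 1 = 18.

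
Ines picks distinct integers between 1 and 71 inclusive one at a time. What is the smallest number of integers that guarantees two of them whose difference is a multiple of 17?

18

Integers whose pairwise differences are multiples of 17 are exactly those sharing a remainder mod 17. The 17 residue classes mod 17 are the pigeonholes.
With 17 integers one could put 1 in each residue class and have no class reach 2.
The 18th integer pushes some class to 2, so 17·1 + 1 = 18.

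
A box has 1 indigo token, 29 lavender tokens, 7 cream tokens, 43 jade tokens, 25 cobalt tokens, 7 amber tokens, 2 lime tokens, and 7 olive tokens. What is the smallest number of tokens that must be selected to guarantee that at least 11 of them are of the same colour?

An adversary could hand out at most 10 tokens per colour (5 colours run out sooner): 1 + 10 + 7 + 10 + 10 + 7 + 2 + 7 = 54 tokens and still no colour has 11.
One more token lands in a colour already at 10, so 55 draws are enough and 54 are not.

55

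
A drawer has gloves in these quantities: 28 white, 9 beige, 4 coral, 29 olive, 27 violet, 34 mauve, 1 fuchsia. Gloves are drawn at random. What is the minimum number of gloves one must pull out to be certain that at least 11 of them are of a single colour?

By pigeonhole, put each drawn glove into a box by colour. The largest draw with every box below 11 takes min(count, 10) from each colour; colours with fewer than 10 contribute all they have.
Σ min(cᵢ, 10) = 10 + 9 + 4 + 10 + 10 + 10 + 1 = 54.
Draw number 54 + 1 = 55 must push one box to 11.

55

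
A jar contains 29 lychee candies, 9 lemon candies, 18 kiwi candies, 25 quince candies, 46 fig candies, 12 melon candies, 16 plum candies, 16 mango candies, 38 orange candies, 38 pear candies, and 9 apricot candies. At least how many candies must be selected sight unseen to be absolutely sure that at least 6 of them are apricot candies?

253

In the worst case for collecting apricot candies, every non-apricot candy comes out first.
There are 29 + 9 + 18 + 25 + 46 + 12 + 16 + 16 + 38 + 38 = 247 non-apricot candies altogether.
After those, each further candy must be apricot, so 247 + 6 = 253 draws guarantee 6 apricot candies.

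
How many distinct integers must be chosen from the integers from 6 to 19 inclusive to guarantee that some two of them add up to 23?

9

Group the elements by complementary pair {x, 23−x}: {6,17}, {7,16}, {8,15}, …, giving 6 two-element pairs and 2 integers whose partner 23−x falls outside [6,19].
Treating each of those 8 groups as a pigeonhole, one can pick one integer per group — 8 integers — with no two summing to 23.
The 9th integer lands in an occupied pair, forcing a sum of 23.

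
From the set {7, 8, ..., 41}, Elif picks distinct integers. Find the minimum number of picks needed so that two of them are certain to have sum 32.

27

Group the elements by complementary pair {x, 32−x}: {7,25}, {8,24}, {9,23}, …, giving 9 two-element pairs, the single value 16 (it cannot pair with itself since the integers are distinct), and 16 integers whose partner 32−x falls outside [7,41].
Pigeonhole: treating each of those 26 groups as a pigeonhole, one can pick one integer per group — 26 integers — with no two summing to 32.
The 27th integer lands in an occupied pair, forcing a sum of 32.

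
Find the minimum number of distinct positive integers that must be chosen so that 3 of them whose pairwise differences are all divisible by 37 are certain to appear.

Integers whose pairwise differences are multiples of 37 are exactly those sharing a remainder mod 37. The 37 residue classes mod 37 are the pigeonholes.
With 74 integers one could put 2 in each residue class and have no class reach 3.
The 75th integer pushes some class to 3, so 37·2 + 1 = 75.

75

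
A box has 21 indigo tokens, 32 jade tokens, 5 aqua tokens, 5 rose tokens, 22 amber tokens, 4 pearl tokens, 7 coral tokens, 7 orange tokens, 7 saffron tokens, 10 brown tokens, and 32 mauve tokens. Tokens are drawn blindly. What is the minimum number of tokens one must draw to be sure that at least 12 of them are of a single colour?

The 11 colours are the holes; the tokens drawn are the pigeons.
To avoid 12 of any one colour, the worst case takes at most 11 of each colour, or every token of a colour that has fewer than 11.
That gives 11 + 11 + 5 + 5 + 11 + 4 + 7 + 7 + 7 + 10 + 11 = 89 tokens with no colour reaching 12.
The next token forces some colour to 12, so 89 + 1 = 90.

90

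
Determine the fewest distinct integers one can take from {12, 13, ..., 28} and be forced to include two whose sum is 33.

A set avoiding the sum 33 can contain at most one of each pair {x, 33−x}, plus the 7 elements whose complement lies outside the range.
The integers 17, …, 28 (12 of them) are such a set: any two sum to at least 17+18 = 35 > 33.
Pigeonhole: any 13th integer completes one of the 5 pairs, so 13 choices force a sum of 33.

13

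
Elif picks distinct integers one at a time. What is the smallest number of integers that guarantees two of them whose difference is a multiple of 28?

Integers whose pairwise differences are multiples of 28 are exactly those sharing a remainder mod 28. Pigeonhole: the 28 residue classes mod 28 are the pigeonholes.
With 28 integers one could put 1 in each residue class and have no class reach 2.
The 29th integer pushes some class to 2, so 28·1 + 1 = 29.

29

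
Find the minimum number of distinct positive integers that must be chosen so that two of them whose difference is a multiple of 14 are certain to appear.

15

Integers whose pairwise differences are multiples of 14 are exactly those sharing a remainder mod 14. Pigeonhole: the 14 residue classes mod 14 are the pigeonholes.
With 14 integers one could put 1 in each residue class and have no class reach 2.
The 15th integer pushes some class to 2, so 14·1 + 1 = 15.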